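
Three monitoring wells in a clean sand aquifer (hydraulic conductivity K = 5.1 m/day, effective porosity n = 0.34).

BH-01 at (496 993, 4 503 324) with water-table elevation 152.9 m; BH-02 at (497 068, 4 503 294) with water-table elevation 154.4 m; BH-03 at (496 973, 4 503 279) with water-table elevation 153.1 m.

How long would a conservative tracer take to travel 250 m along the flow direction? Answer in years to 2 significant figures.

Taking BH-01 as reference: BH-02−BH-01 = (75, -30, +1.5); BH-03−BH-01 = (-20, -45, +0.2).
Determinant of the coordinate differences = 75·(-45) − (-20)·(-30) = -3975.
∂h/∂x = [(+1.5)·(-45) − (+0.2)·(-30)] / -3975 = +0.01547
∂h/∂y = [75·(+0.2) − (-20)·(+1.5)] / -3975 = -0.01132
|∇h| = √(0.01547² + -0.01132²) = 0.01917
Seepage velocity v = K·i/n = 5.1 × 0.01917 / 0.34 = 0.2875 m/day.
t = 250 / 0.2875 = 869.6 days = 2.38 years.

2.4 years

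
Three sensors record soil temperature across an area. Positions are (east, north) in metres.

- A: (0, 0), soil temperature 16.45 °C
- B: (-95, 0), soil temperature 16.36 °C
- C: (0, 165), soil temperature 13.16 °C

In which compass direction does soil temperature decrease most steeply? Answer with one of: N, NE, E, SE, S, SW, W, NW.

∂T/∂x = (16.36 − 16.45) / (-95 − 0) = +0.0009474
∂T/∂y = (13.16 − 16.45) / (165 − 0) = -0.01994
Steepest decrease is along −∇f = (-0.0009474 E, +0.01994 N) → north.

N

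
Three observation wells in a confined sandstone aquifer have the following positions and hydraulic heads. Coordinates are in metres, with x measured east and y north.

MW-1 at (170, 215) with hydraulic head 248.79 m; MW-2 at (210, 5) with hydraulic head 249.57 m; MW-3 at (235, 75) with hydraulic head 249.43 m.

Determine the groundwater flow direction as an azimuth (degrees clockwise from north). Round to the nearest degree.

315°

Taking MW-1 as reference: MW-2−MW-1 = (40, -210, +0.78); MW-3−MW-1 = (65, -140, +0.64).
Solve a·Δx + b·Δy = Δh: det = 40·(-140) − 65·(-210) = 8050.
∂h/∂x = [(+0.78)·(-140) − (+0.64)·(-210)] / 8050 = +0.003130
∂h/∂y = [40·(+0.64) − 65·(+0.78)] / 8050 = -0.003118
Flow direction (−∇h) has components (-0.003130 E, +0.003118 N).
Azimuth = atan2(E, N) = atan2(-0.003130, +0.003118) = 314.9° ≈ 315°.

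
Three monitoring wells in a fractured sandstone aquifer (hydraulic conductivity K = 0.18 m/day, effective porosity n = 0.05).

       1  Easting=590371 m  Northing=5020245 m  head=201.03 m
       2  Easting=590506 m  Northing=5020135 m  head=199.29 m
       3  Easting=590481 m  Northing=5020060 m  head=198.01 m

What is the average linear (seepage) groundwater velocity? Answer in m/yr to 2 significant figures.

22 m/yr

With h = a·x + b·y + c and 1 as origin, the differences give:
  135·a + (-110)·b = -1.74
  110·a + (-185)·b = -3.02
Eliminate b (×(-185) and ×(-110), subtract): -12875·a = -10.300 → a = ∂h/∂x = +0.0008000
Back-substitute: b = ∂h/∂y = +0.01680.
|∇h| = √(0.0008000² + 0.01680²) = 0.01682
Seepage velocity v = K·i/n = 0.18 × 0.01682 / 0.05 = 0.06055 m/day = 22.12 m/yr.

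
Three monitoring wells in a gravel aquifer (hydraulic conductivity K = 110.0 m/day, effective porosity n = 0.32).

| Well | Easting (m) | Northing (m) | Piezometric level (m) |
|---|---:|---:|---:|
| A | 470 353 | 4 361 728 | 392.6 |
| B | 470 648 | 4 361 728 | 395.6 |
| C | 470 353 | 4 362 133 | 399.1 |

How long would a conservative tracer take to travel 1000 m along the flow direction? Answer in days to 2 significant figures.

150 days

∂h/∂x = (395.6 − 392.6) / (470648 − 470353) = +0.01017
∂h/∂y = (399.1 − 392.6) / (4362133 − 4361728) = +0.01605
|∇h| = √(0.01017² + 0.01605²) = 0.019
Seepage velocity v = K·i/n = 110.0 × 0.019 / 0.32 = 6.531 m/day.
t = 1000 / 6.531 = 153.1 days.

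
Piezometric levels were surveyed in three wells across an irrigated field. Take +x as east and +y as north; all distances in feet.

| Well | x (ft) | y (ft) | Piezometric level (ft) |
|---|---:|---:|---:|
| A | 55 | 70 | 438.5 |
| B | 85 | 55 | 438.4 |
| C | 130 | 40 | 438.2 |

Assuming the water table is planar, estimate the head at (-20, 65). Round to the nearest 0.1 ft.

Three-point gradient (reference A): Δ to B = (30, -15, -0.1), Δ to C = (75, -30, -0.3).
∂h/∂x = -0.006667, ∂h/∂y = -0.006667 (det = 225).
h(-20, 65) = 438.5 + (-0.006667)·(-75) + (-0.006667)·(-5) = 438.5 +0.500 +0.033 = 439.033 ft.

439.0 ft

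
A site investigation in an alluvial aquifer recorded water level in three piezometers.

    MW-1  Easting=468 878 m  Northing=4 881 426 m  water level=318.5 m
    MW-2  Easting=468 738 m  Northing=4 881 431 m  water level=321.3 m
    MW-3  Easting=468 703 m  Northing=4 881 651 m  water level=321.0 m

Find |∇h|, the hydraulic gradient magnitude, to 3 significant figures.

Differences from MW-1: to MW-2 (Δx, Δy, Δh) = (-140, 5, +2.8); to MW-3 = (-175, 225, +2.5).
Solve a·Δx + b·Δy = Δh: det = (-140)·225 − (-175)·5 = -30625.
∂h/∂x = [(+2.8)·225 − (+2.5)·5] / -30625 = -0.02016
∂h/∂y = [(-140)·(+2.5) − (-175)·(+2.8)] / -30625 = -0.004571
|∇h| = √(-0.02016² + -0.004571²) = 0.02067

0.0207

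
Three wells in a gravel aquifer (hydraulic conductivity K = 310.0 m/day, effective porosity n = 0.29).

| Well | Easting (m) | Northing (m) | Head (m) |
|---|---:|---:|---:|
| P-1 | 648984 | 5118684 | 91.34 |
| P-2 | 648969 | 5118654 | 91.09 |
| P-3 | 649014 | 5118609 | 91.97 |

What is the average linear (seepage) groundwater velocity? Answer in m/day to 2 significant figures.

Differences from P-1: to P-2 (Δx, Δy, Δh) = (-15, -30, -0.25); to P-3 = (30, -75, +0.63).
Solve a·Δx + b·Δy = Δh: det = (-15)·(-75) − 30·(-30) = 2025.
∂h/∂x = [(-0.25)·(-75) − (+0.63)·(-30)] / 2025 = +0.01859
∂h/∂y = [(-15)·(+0.63) − 30·(-0.25)] / 2025 = -0.0009630
|∇h| = √(0.01859² + -0.0009630²) = 0.01861
Seepage velocity v = K·i/n = 310.0 × 0.01861 / 0.29 = 19.89 m/day.

20 m/day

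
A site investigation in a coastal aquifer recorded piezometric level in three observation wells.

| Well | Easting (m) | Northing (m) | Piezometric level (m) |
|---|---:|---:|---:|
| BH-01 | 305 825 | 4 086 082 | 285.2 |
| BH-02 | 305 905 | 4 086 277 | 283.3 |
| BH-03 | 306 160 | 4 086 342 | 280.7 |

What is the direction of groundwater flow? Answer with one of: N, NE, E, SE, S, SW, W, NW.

With h = a·x + b·y + c and BH-01 as origin, the differences give:
  80·a + 195·b = -1.9
  335·a + 260·b = -4.5
Eliminate b (×260 and ×195, subtract): -44525·a = 383.50 → a = ∂h/∂x = -0.008613
Back-substitute: b = ∂h/∂y = -0.006210.
Flow = −∇h = (+0.008613 east, +0.006210 north), which points northeast.

NE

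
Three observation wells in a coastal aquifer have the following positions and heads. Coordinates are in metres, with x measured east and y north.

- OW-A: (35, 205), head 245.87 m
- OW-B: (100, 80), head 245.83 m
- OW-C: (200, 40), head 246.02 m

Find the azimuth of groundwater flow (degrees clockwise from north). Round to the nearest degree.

Differences from OW-A: to OW-B (Δx, Δy, Δh) = (65, -125, -0.04); to OW-C = (165, -165, +0.15).
Determinant of the coordinate differences = 65·(-165) − 165·(-125) = 9900.
∂h/∂x = [(-0.04)·(-165) − (+0.15)·(-125)] / 9900 = +0.002561
∂h/∂y = [65·(+0.15) − 165·(-0.04)] / 9900 = +0.001652
Flow direction (−∇h) has components (-0.002561 E, -0.001652 N).
Azimuth = atan2(E, N) = atan2(-0.002561, -0.001652) = 237.2° ≈ 237°.

237°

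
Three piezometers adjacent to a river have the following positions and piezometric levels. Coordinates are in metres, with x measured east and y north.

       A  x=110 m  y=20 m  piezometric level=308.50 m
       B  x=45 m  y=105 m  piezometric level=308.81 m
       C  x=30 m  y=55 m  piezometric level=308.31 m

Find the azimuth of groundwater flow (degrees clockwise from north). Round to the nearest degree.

216°

With h = a·x + b·y + c and A as origin, the differences give:
  (-65)·a + 85·b = +0.31
  (-80)·a + 35·b = -0.19
Eliminate b (×35 and ×85, subtract): 4525·a = 27.000 → a = ∂h/∂x = +0.005967
Back-substitute: b = ∂h/∂y = +0.008210.
Flow direction (−∇h) has components (-0.005967 E, -0.008210 N).
Azimuth = atan2(E, N) = atan2(-0.005967, -0.008210) = 216.0° ≈ 216°.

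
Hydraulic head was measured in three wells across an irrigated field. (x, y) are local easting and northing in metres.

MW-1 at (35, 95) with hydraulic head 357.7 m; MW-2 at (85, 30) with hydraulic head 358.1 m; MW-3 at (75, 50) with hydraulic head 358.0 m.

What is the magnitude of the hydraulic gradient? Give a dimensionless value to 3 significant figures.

0.00515

With h = a·x + b·y + c and MW-1 as origin, the differences give:
  50·a + (-65)·b = +0.4
  40·a + (-45)·b = +0.3
Eliminate b (×(-45) and ×(-65), subtract): 350·a = 1.50 → a = ∂h/∂x = +0.004286
Back-substitute: b = ∂h/∂y = -0.002857.
|∇h| = √(0.004286² + -0.002857²) = 0.005151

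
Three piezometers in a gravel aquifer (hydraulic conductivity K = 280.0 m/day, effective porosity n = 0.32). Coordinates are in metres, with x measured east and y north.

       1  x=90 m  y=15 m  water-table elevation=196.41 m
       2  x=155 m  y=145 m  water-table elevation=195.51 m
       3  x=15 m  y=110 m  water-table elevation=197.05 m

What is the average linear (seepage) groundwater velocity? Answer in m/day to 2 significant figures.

Taking 1 as reference: 2−1 = (65, 130, -0.90); 3−1 = (-75, 95, +0.64).
Solve a·Δx + b·Δy = Δh: det = 65·95 − (-75)·130 = 15925.
∂h/∂x = [(-0.90)·95 − (+0.64)·130] / 15925 = -0.01059
∂h/∂y = [65·(+0.64) − (-75)·(-0.90)] / 15925 = -0.001626
|∇h| = √(-0.01059² + -0.001626²) = 0.01071
Seepage velocity v = K·i/n = 280.0 × 0.01071 / 0.32 = 9.371 m/day.

9.4 m/day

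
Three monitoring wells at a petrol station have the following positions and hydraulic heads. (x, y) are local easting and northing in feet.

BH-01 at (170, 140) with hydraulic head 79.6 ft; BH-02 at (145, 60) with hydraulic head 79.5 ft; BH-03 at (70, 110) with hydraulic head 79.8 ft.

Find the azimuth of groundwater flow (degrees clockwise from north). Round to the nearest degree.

Differences from BH-01: to BH-02 (Δx, Δy, Δh) = (-25, -80, -0.1); to BH-03 = (-100, -30, +0.2).
Determinant of the coordinate differences = (-25)·(-30) − (-100)·(-80) = -7250.
∂h/∂x = [(-0.1)·(-30) − (+0.2)·(-80)] / -7250 = -0.002621
∂h/∂y = [(-25)·(+0.2) − (-100)·(-0.1)] / -7250 = +0.002069
Flow direction (−∇h) has components (+0.002621 E, -0.002069 N).
Azimuth = atan2(E, N) = atan2(+0.002621, -0.002069) = 128.3° ≈ 128°.

128°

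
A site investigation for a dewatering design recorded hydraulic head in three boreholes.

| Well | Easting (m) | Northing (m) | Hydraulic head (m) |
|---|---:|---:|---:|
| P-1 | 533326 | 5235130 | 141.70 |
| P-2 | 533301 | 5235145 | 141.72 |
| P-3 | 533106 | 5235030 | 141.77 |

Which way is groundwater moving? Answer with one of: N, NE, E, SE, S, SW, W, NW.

Three-point gradient (reference P-1): Δ to P-2 = (-25, 15, +0.02), Δ to P-3 = (-220, -100, +0.07).
∂h/∂x = -0.0005259, ∂h/∂y = +0.0004569 (det = 5800).
Flow = −∇h = (+0.0005259 east, -0.0004569 north), which points southeast.

SE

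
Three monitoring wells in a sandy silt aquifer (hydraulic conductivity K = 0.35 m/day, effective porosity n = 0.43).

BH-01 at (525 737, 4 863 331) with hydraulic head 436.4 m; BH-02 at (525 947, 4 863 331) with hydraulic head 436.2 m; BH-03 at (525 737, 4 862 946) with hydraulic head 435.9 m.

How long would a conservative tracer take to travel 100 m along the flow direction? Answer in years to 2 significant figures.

210 years

∂h/∂x = (436.2 − 436.4) / (525947 − 525737) = -0.0009524
∂h/∂y = (435.9 − 436.4) / (4862946 − 4863331) = +0.001299
|∇h| = √(-0.0009524² + 0.001299²) = 0.001611
Seepage velocity v = K·i/n = 0.35 × 0.001611 / 0.43 = 0.001311 m/day.
t = 100 / 0.001311 = 7.628e+04 days = 209 years.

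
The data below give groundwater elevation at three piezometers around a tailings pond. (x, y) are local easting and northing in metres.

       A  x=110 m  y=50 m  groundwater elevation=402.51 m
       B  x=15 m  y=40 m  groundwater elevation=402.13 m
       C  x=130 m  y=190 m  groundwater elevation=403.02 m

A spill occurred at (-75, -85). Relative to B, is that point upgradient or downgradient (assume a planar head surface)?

Differences from A: to B (Δx, Δy, Δh) = (-95, -10, -0.38); to C = (20, 140, +0.51).
Determinant of the coordinate differences = (-95)·140 − 20·(-10) = -13100.
∂h/∂x = [(-0.38)·140 − (+0.51)·(-10)] / -13100 = +0.003672
∂h/∂y = [(-95)·(+0.51) − 20·(-0.38)] / -13100 = +0.003118
Head at (-75, -85) = 402.51 + (+0.003672)·(-185) + (+0.003118)·(-135) = 401.41 m.
That is lower than the 402.13 m at B, so the point is downgradient.

downgradient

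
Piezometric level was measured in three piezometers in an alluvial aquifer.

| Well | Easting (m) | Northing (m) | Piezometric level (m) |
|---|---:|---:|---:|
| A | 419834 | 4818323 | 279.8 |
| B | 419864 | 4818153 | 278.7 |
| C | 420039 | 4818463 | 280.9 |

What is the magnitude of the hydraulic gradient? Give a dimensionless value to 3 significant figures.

With h = a·x + b·y + c and A as origin, the differences give:
  30·a + (-170)·b = -1.1
  205·a + 140·b = +1.1
Eliminate b (×140 and ×(-170), subtract): 39050·a = 33.00 → a = ∂h/∂x = +0.0008451
Back-substitute: b = ∂h/∂y = +0.006620.
|∇h| = √(0.0008451² + 0.006620²) = 0.006674

0.00667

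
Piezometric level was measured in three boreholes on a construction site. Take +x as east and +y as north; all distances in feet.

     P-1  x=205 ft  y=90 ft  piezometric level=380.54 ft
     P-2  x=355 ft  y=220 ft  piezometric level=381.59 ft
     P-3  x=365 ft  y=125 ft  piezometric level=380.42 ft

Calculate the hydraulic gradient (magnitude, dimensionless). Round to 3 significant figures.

0.0124

Taking P-1 as reference: P-2−P-1 = (150, 130, +1.05); P-3−P-1 = (160, 35, -0.12).
Determinant of the coordinate differences = 150·35 − 160·130 = -15550.
∂h/∂x = [(+1.05)·35 − (-0.12)·130] / -15550 = -0.003367
∂h/∂y = [150·(-0.12) − 160·(+1.05)] / -15550 = +0.01196
|∇h| = √(-0.003367² + 0.01196²) = 0.01242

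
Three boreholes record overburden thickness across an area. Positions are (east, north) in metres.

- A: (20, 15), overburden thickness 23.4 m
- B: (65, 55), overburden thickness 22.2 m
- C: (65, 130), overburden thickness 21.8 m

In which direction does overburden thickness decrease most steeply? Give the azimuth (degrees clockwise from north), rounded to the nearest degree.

Taking A as reference: B−A = (45, 40, -1.2); C−A = (45, 115, -1.6).
Determinant of the coordinate differences = 45·115 − 45·40 = 3375.
∂d/∂x = [(-1.2)·115 − (-1.6)·40] / 3375 = -0.02193
∂d/∂y = [45·(-1.6) − 45·(-1.2)] / 3375 = -0.005333
Steepest decrease is along −∇f: components (+0.02193 E, +0.005333 N).
Azimuth = atan2(+0.02193, +0.005333) = 76.3° ≈ 076°.

076°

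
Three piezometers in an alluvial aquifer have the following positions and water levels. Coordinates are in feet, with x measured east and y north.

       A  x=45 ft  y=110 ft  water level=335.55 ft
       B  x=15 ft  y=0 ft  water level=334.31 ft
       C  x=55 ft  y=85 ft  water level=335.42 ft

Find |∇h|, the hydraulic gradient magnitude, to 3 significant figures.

Differences from A: to B (Δx, Δy, Δh) = (-30, -110, -1.24); to C = (10, -25, -0.13).
Solve a·Δx + b·Δy = Δh: det = (-30)·(-25) − 10·(-110) = 1850.
∂h/∂x = [(-1.24)·(-25) − (-0.13)·(-110)] / 1850 = +0.009027
∂h/∂y = [(-30)·(-0.13) − 10·(-1.24)] / 1850 = +0.008811
|∇h| = √(0.009027² + 0.008811²) = 0.01261

0.0126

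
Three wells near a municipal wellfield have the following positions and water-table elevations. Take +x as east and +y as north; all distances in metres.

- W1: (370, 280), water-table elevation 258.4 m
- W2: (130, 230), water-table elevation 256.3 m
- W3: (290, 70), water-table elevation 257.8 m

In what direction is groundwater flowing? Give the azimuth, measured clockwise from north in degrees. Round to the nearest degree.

273°

With h = a·x + b·y + c and W1 as origin, the differences give:
  (-240)·a + (-50)·b = -2.1
  (-80)·a + (-210)·b = -0.6
Eliminate b (×(-210) and ×(-50), subtract): 46400·a = 411.00 → a = ∂h/∂x = +0.008858
Back-substitute: b = ∂h/∂y = -0.0005172.
Flow direction (−∇h) has components (-0.008858 E, +0.0005172 N).
Azimuth = atan2(E, N) = atan2(-0.008858, +0.0005172) = 273.3° ≈ 273°.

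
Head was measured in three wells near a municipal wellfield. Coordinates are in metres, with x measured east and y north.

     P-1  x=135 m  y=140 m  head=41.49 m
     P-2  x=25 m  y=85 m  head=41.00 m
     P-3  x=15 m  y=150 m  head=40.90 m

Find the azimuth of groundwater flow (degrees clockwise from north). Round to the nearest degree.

Differences from P-1: to P-2 (Δx, Δy, Δh) = (-110, -55, -0.49); to P-3 = (-120, 10, -0.59).
Solve a·Δx + b·Δy = Δh: det = (-110)·10 − (-120)·(-55) = -7700.
∂h/∂x = [(-0.49)·10 − (-0.59)·(-55)] / -7700 = +0.004851
∂h/∂y = [(-110)·(-0.59) − (-120)·(-0.49)] / -7700 = -0.0007922
Flow direction (−∇h) has components (-0.004851 E, +0.0007922 N).
Azimuth = atan2(E, N) = atan2(-0.004851, +0.0007922) = 279.3° ≈ 279°.

279°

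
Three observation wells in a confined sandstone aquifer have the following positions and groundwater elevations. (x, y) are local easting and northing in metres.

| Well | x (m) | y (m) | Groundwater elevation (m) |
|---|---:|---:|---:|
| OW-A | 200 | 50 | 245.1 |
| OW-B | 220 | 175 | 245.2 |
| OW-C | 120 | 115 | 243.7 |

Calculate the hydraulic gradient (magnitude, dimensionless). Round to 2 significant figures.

0.016

Three-point gradient (reference OW-A): Δ to OW-B = (20, 125, +0.1), Δ to OW-C = (-80, 65, -1.4).
∂h/∂x = +0.01606, ∂h/∂y = -0.001770 (det = 11300).
|∇h| = √(0.01606² + -0.001770²) = 0.01616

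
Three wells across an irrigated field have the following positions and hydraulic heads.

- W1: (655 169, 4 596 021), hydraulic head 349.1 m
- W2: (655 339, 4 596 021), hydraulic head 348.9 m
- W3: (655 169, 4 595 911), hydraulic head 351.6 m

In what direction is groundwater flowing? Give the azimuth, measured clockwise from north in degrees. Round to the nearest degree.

003°

∂h/∂x = (348.9 − 349.1) / (655339 − 655169) = -0.001176
∂h/∂y = (351.6 − 349.1) / (4595911 − 4596021) = -0.02273
Flow direction (−∇h) has components (+0.001176 E, +0.02273 N).
Azimuth = atan2(E, N) = atan2(+0.001176, +0.02273) = 3.0° ≈ 003°.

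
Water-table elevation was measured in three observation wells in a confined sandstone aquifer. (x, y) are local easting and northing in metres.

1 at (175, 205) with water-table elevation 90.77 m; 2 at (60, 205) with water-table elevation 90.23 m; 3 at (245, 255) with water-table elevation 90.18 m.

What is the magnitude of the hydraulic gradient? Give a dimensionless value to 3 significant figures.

0.0190

Differences from 1: to 2 (Δx, Δy, Δh) = (-115, 0, -0.54); to 3 = (70, 50, -0.59).
Solve a·Δx + b·Δy = Δh: det = (-115)·50 − 70·0 = -5750.
∂h/∂x = [(-0.54)·50 − (-0.59)·0] / -5750 = +0.004696
∂h/∂y = [(-115)·(-0.59) − 70·(-0.54)] / -5750 = -0.01837
|∇h| = √(0.004696² + -0.01837²) = 0.01896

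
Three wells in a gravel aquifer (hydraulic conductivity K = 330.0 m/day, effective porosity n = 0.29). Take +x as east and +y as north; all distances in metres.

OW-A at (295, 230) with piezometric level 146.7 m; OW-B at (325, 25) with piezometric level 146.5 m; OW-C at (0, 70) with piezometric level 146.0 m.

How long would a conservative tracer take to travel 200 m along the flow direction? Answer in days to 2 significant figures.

With h = a·x + b·y + c and OW-A as origin, the differences give:
  30·a + (-205)·b = -0.2
  (-295)·a + (-160)·b = -0.7
Eliminate b (×(-160) and ×(-205), subtract): -65275·a = -111.50 → a = ∂h/∂x = +0.001708
Back-substitute: b = ∂h/∂y = +0.001226.
|∇h| = √(0.001708² + 0.001226²) = 0.002102
Seepage velocity v = K·i/n = 330.0 × 0.002102 / 0.29 = 2.392 m/day.
t = 200 / 2.392 = 83.61 days.

84 days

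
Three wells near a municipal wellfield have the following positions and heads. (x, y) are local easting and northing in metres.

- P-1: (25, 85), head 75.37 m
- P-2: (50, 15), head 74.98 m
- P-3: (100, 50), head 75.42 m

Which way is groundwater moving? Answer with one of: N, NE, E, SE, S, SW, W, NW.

SW

Differences from P-1: to P-2 (Δx, Δy, Δh) = (25, -70, -0.39); to P-3 = (75, -35, +0.05).
Determinant of the coordinate differences = 25·(-35) − 75·(-70) = 4375.
∂h/∂x = [(-0.39)·(-35) − (+0.05)·(-70)] / 4375 = +0.003920
∂h/∂y = [25·(+0.05) − 75·(-0.39)] / 4375 = +0.006971
Flow = −∇h = (-0.003920 east, -0.006971 north), which points southwest.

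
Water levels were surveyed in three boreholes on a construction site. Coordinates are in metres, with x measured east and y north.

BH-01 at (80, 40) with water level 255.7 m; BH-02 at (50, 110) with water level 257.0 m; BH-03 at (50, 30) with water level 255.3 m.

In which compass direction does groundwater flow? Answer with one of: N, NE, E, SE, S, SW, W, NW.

Three-point gradient (reference BH-01): Δ to BH-02 = (-30, 70, +1.3), Δ to BH-03 = (-30, -10, -0.4).
∂h/∂x = +0.006250, ∂h/∂y = +0.02125 (det = 2400).
Flow = −∇h = (-0.006250 east, -0.02125 north), which points south.

S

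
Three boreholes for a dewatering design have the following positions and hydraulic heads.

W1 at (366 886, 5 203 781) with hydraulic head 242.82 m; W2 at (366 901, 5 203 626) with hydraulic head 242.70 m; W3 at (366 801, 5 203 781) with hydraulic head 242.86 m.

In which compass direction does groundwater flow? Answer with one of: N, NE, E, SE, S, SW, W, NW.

Three-point gradient (reference W1): Δ to W2 = (15, -155, -0.12), Δ to W3 = (-85, 0, +0.04).
∂h/∂x = -0.0004706, ∂h/∂y = +0.0007287 (det = -13175).
Flow = −∇h = (+0.0004706 east, -0.0007287 north), which points southeast.

SE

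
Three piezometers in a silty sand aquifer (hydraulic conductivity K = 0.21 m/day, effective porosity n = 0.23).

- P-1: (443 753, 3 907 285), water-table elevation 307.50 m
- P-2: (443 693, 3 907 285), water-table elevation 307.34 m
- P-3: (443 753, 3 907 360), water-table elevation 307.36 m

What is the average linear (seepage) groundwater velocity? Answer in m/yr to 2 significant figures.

1.1 m/yr

∂h/∂x = (307.34 − 307.50) / (443693 − 443753) = +0.002667
∂h/∂y = (307.36 − 307.50) / (3907360 − 3907285) = -0.001867
|∇h| = √(0.002667² + -0.001867²) = 0.003256
Seepage velocity v = K·i/n = 0.21 × 0.003256 / 0.23 = 0.002973 m/day = 1.086 m/yr.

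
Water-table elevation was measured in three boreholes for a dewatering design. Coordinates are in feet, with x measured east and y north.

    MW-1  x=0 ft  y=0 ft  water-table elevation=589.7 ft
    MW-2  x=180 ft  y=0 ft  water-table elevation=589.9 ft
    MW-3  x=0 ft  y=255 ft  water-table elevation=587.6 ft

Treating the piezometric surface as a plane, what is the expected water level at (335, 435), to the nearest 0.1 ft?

586.5 ft

∂h/∂x = (589.9 − 589.7) / (180 − 0) = +0.001111
∂h/∂y = (587.6 − 589.7) / (255 − 0) = -0.008235
h(335, 435) = 589.7 + (+0.001111)·(335) + (-0.008235)·(435) = 589.7 +0.372 -3.582 = 586.490 ft.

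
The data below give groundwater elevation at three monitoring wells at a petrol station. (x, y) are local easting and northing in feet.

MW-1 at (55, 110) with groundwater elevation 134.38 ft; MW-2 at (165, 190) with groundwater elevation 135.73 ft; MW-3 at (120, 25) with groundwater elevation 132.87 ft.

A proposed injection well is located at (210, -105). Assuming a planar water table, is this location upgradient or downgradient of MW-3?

With h = a·x + b·y + c and MW-1 as origin, the differences give:
  110·a + 80·b = +1.35
  65·a + (-85)·b = -1.51
Eliminate b (×(-85) and ×80, subtract): -14550·a = 6.050 → a = ∂h/∂x = -0.0004158
Back-substitute: b = ∂h/∂y = +0.01745.
Head at (210, -105) = 134.38 + (-0.0004158)·(155) + (+0.01745)·(-215) = 130.56 ft.
That is lower than the 132.87 ft at MW-3, so the point is downgradient.

downgradient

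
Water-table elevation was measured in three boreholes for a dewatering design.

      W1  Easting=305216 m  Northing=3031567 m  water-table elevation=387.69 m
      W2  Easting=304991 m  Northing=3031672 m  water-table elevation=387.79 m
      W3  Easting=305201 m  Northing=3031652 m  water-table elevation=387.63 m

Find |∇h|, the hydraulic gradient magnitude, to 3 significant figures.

0.00120

With h = a·x + b·y + c and W1 as origin, the differences give:
  (-225)·a + 105·b = +0.10
  (-15)·a + 85·b = -0.06
Eliminate b (×85 and ×105, subtract): -17550·a = 14.800 → a = ∂h/∂x = -0.0008433
Back-substitute: b = ∂h/∂y = -0.0008547.
|∇h| = √(-0.0008433² + -0.0008547²) = 0.001201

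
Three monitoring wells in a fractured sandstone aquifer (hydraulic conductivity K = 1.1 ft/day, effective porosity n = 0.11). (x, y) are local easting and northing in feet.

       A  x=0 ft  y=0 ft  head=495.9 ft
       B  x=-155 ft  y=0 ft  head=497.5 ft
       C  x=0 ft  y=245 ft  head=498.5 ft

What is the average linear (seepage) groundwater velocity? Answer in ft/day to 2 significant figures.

∂h/∂x = (497.5 − 495.9) / (-155 − 0) = -0.01032
∂h/∂y = (498.5 − 495.9) / (245 − 0) = +0.01061
|∇h| = √(-0.01032² + 0.01061²) = 0.0148
Seepage velocity v = K·i/n = 1.1 × 0.0148 / 0.11 = 0.148 ft/day.

0.15 ft/day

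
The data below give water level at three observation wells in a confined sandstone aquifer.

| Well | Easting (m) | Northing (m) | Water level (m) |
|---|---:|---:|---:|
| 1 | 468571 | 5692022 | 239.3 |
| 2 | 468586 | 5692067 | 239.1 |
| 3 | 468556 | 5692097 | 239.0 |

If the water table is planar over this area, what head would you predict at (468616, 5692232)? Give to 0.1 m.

238.4 m

With h = a·x + b·y + c and 1 as origin, the differences give:
  15·a + 45·b = -0.2
  (-15)·a + 75·b = -0.3
Eliminate b (×75 and ×45, subtract): 1800·a = -1.50 → a = ∂h/∂x = -0.0008333
Back-substitute: b = ∂h/∂y = -0.004167.
h(468616, 5692232) = 239.3 + (-0.0008333)·(45) + (-0.004167)·(210) = 239.3 -0.038 -0.875 = 238.388 m.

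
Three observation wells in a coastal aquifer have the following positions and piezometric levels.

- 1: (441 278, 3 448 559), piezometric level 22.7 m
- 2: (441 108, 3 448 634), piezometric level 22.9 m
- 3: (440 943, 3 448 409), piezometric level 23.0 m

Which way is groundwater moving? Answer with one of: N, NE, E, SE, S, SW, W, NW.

Three-point gradient (reference 1): Δ to 2 = (-170, 75, +0.2), Δ to 3 = (-335, -150, +0.3).
∂h/∂x = -0.001037, ∂h/∂y = +0.0003160 (det = 50625).
Flow = −∇h = (+0.001037 east, -0.0003160 north), which points east.

E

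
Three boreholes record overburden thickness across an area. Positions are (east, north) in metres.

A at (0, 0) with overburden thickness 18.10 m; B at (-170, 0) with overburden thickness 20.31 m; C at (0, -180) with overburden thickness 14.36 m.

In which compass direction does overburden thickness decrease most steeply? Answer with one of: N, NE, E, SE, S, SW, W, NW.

∂d/∂x = (20.31 − 18.10) / (-170 − 0) = -0.01300
∂d/∂y = (14.36 − 18.10) / (-180 − 0) = +0.02078
Steepest decrease is along −∇f = (+0.01300 E, -0.02078 N) → southeast.

SE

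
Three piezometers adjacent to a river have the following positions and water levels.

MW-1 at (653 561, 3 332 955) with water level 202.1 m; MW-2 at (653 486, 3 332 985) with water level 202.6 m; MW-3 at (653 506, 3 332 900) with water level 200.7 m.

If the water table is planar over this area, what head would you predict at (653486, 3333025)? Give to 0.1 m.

203.5 m

With h = a·x + b·y + c and MW-1 as origin, the differences give:
  (-75)·a + 30·b = +0.5
  (-55)·a + (-55)·b = -1.4
Eliminate b (×(-55) and ×30, subtract): 5775·a = 14.50 → a = ∂h/∂x = +0.002511
Back-substitute: b = ∂h/∂y = +0.02294.
h(653486, 3333025) = 202.1 + (+0.002511)·(-75) + (+0.02294)·(70) = 202.1 -0.188 +1.606 = 203.518 m.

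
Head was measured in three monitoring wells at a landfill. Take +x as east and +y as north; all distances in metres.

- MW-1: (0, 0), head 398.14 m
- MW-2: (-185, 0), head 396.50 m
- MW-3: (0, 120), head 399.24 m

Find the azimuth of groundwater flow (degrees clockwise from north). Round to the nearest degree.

∂h/∂x = (396.50 − 398.14) / (-185 − 0) = +0.008865
∂h/∂y = (399.24 − 398.14) / (120 − 0) = +0.009167
Flow direction (−∇h) has components (-0.008865 E, -0.009167 N).
Azimuth = atan2(E, N) = atan2(-0.008865, -0.009167) = 224.0° ≈ 224°.

224°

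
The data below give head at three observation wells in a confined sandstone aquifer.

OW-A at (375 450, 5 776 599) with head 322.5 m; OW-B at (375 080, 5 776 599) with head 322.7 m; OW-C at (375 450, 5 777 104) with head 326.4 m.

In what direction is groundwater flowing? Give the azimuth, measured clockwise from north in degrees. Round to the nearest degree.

∂h/∂x = (322.7 − 322.5) / (375080 − 375450) = -0.0005405
∂h/∂y = (326.4 − 322.5) / (5777104 − 5776599) = +0.007723
Flow direction (−∇h) has components (+0.0005405 E, -0.007723 N).
Azimuth = atan2(E, N) = atan2(+0.0005405, -0.007723) = 176.0° ≈ 176°.

176°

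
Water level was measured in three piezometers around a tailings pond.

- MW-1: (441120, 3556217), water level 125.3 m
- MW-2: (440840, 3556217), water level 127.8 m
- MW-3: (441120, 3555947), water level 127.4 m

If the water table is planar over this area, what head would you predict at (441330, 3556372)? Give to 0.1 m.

∂h/∂x = (127.8 − 125.3) / (440840 − 441120) = -0.008929
∂h/∂y = (127.4 − 125.3) / (3555947 − 3556217) = -0.007778
h(441330, 3556372) = 125.3 + (-0.008929)·(210) + (-0.007778)·(155) = 125.3 -1.875 -1.206 = 122.219 m.

122.2 m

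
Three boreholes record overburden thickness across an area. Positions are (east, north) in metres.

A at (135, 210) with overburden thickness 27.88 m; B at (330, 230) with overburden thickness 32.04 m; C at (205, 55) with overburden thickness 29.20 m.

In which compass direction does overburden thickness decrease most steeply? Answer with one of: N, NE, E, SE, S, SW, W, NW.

Three-point gradient (reference A): Δ to B = (195, 20, +4.16), Δ to C = (70, -155, +1.32).
∂d/∂x = +0.02122, ∂d/∂y = +0.001069 (det = -31625).
Steepest decrease is along −∇f = (-0.02122 E, -0.001069 N) → west.

W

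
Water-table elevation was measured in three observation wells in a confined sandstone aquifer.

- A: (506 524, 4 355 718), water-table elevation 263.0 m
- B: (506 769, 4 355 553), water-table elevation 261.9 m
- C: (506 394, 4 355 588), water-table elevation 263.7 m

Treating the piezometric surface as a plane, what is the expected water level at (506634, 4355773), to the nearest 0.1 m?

262.4 m

Differences from A: to B (Δx, Δy, Δh) = (245, -165, -1.1); to C = (-130, -130, +0.7).
Solve a·Δx + b·Δy = Δh: det = 245·(-130) − (-130)·(-165) = -53300.
∂h/∂x = [(-1.1)·(-130) − (+0.7)·(-165)] / -53300 = -0.004850
∂h/∂y = [245·(+0.7) − (-130)·(-1.1)] / -53300 = -0.0005347
h(506634, 4355773) = 263.0 + (-0.004850)·(110) + (-0.0005347)·(55) = 263.0 -0.533 -0.029 = 262.437 m.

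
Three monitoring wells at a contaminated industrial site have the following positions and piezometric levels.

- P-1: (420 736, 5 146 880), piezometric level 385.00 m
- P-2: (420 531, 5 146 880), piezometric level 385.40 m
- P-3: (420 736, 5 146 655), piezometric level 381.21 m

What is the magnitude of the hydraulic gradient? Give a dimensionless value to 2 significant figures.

0.017

∂h/∂x = (385.40 − 385.00) / (420531 − 420736) = -0.001951
∂h/∂y = (381.21 − 385.00) / (5146655 − 5146880) = +0.01684
|∇h| = √(-0.001951² + 0.01684²) = 0.01695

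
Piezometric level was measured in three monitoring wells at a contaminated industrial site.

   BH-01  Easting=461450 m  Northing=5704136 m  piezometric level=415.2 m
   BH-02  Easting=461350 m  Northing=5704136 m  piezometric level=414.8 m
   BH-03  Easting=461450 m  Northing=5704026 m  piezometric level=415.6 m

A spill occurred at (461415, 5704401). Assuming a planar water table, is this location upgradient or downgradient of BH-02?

∂h/∂x = (414.8 − 415.2) / (461350 − 461450) = +0.004000
∂h/∂y = (415.6 − 415.2) / (5704026 − 5704136) = -0.003636
Head at (461415, 5704401) = 415.2 + (+0.004000)·(-35) + (-0.003636)·(265) = 414.10 m.
That is lower than the 414.8 m at BH-02, so the point is downgradient.

downgradient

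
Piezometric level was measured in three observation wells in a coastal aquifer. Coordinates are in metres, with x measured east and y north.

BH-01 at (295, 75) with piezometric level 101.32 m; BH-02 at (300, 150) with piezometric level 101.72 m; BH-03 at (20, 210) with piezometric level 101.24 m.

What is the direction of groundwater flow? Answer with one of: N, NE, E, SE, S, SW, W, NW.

Differences from BH-01: to BH-02 (Δx, Δy, Δh) = (5, 75, +0.40); to BH-03 = (-275, 135, -0.08).
Determinant of the coordinate differences = 5·135 − (-275)·75 = 21300.
∂h/∂x = [(+0.40)·135 − (-0.08)·75] / 21300 = +0.002817
∂h/∂y = [5·(-0.08) − (-275)·(+0.40)] / 21300 = +0.005146
Flow = −∇h = (-0.002817 east, -0.005146 north), which points southwest.

SW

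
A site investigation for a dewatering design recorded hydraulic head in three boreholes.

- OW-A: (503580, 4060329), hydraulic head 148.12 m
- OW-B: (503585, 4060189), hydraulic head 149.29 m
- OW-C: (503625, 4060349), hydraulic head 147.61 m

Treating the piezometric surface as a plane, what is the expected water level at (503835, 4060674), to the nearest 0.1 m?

143.2 m

Three-point gradient (reference OW-A): Δ to OW-B = (5, -140, +1.17), Δ to OW-C = (45, 20, -0.51).
∂h/∂x = -0.007500, ∂h/∂y = -0.008625 (det = 6400).
h(503835, 4060674) = 148.12 + (-0.007500)·(255) + (-0.008625)·(345) = 148.12 -1.912 -2.976 = 143.232 m.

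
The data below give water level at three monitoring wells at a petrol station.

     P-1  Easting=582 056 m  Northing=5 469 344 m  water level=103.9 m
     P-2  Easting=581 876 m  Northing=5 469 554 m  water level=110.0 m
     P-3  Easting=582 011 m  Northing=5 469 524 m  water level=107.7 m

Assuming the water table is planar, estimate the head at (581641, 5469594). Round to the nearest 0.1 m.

With h = a·x + b·y + c and P-1 as origin, the differences give:
  (-180)·a + 210·b = +6.1
  (-45)·a + 180·b = +3.8
Eliminate b (×180 and ×210, subtract): -22950·a = 300.00 → a = ∂h/∂x = -0.01307
Back-substitute: b = ∂h/∂y = +0.01784.
h(581641, 5469594) = 103.9 + (-0.01307)·(-415) + (+0.01784)·(250) = 103.9 +5.425 +4.461 = 113.786 m.

113.8 m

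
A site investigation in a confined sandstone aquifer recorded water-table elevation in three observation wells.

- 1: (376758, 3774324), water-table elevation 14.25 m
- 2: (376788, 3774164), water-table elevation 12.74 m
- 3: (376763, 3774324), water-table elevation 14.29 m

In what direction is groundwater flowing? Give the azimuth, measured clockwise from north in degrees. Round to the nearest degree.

Differences from 1: to 2 (Δx, Δy, Δh) = (30, -160, -1.51); to 3 = (5, 0, +0.04).
Determinant of the coordinate differences = 30·0 − 5·(-160) = 800.
∂h/∂x = [(-1.51)·0 − (+0.04)·(-160)] / 800 = +0.008000
∂h/∂y = [30·(+0.04) − 5·(-1.51)] / 800 = +0.01094
Flow direction (−∇h) has components (-0.008000 E, -0.01094 N).
Azimuth = atan2(E, N) = atan2(-0.008000, -0.01094) = 216.2° ≈ 216°.

216°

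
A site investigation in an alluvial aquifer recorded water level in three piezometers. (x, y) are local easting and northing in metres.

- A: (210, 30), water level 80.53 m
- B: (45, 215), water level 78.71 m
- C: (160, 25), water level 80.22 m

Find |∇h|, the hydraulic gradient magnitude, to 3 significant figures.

0.00769

Three-point gradient (reference A): Δ to B = (-165, 185, -1.82), Δ to C = (-50, -5, -0.31).
∂h/∂x = +0.006596, ∂h/∂y = -0.003955 (det = 10075).
|∇h| = √(0.006596² + -0.003955²) = 0.007691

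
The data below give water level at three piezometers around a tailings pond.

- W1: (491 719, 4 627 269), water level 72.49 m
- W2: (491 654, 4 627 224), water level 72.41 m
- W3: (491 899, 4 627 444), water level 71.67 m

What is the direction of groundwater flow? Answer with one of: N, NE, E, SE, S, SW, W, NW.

Taking W1 as reference: W2−W1 = (-65, -45, -0.08); W3−W1 = (180, 175, -0.82).
Solve a·Δx + b·Δy = Δh: det = (-65)·175 − 180·(-45) = -3275.
∂h/∂x = [(-0.08)·175 − (-0.82)·(-45)] / -3275 = +0.01554
∂h/∂y = [(-65)·(-0.82) − 180·(-0.08)] / -3275 = -0.02067
Flow = −∇h = (-0.01554 east, +0.02067 north), which points northwest.

NW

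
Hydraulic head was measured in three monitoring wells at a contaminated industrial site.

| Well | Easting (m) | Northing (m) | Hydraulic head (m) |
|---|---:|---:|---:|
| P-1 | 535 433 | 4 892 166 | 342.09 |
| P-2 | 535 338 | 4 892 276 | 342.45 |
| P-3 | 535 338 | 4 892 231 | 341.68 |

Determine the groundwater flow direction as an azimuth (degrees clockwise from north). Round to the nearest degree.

223°

Taking P-1 as reference: P-2−P-1 = (-95, 110, +0.36); P-3−P-1 = (-95, 65, -0.41).
Solve a·Δx + b·Δy = Δh: det = (-95)·65 − (-95)·110 = 4275.
∂h/∂x = [(+0.36)·65 − (-0.41)·110] / 4275 = +0.01602
∂h/∂y = [(-95)·(-0.41) − (-95)·(+0.36)] / 4275 = +0.01711
Flow direction (−∇h) has components (-0.01602 E, -0.01711 N).
Azimuth = atan2(E, N) = atan2(-0.01602, -0.01711) = 223.1° ≈ 223°.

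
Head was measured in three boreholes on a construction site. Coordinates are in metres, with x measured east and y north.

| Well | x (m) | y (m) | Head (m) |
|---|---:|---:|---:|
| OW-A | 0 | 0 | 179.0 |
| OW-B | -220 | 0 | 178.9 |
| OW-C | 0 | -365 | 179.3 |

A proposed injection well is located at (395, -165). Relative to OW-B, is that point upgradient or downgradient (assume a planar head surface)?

∂h/∂x = (178.9 − 179.0) / (-220 − 0) = +0.0004545
∂h/∂y = (179.3 − 179.0) / (-365 − 0) = -0.0008219
Head at (395, -165) = 179.0 + (+0.0004545)·(395) + (-0.0008219)·(-165) = 179.32 m.
That is higher than the 178.9 m at OW-B, so the point is upgradient.

upgradient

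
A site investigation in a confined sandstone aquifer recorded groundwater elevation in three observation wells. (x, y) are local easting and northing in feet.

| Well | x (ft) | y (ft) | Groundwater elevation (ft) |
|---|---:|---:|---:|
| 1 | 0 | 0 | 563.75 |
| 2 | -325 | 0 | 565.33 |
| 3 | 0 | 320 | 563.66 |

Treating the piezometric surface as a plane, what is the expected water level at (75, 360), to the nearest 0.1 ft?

∂h/∂x = (565.33 − 563.75) / (-325 − 0) = -0.004862
∂h/∂y = (563.66 − 563.75) / (320 − 0) = -0.0002813
h(75, 360) = 563.75 + (-0.004862)·(75) + (-0.0002813)·(360) = 563.75 -0.365 -0.101 = 563.284 ft.

563.3 ft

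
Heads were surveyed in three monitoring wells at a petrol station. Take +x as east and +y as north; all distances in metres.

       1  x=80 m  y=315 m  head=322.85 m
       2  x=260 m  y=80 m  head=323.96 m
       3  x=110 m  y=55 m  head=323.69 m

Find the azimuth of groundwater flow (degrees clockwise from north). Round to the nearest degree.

Taking 1 as reference: 2−1 = (180, -235, +1.11); 3−1 = (30, -260, +0.84).
Determinant of the coordinate differences = 180·(-260) − 30·(-235) = -39750.
∂h/∂x = [(+1.11)·(-260) − (+0.84)·(-235)] / -39750 = +0.002294
∂h/∂y = [180·(+0.84) − 30·(+1.11)] / -39750 = -0.002966
Flow direction (−∇h) has components (-0.002294 E, +0.002966 N).
Azimuth = atan2(E, N) = atan2(-0.002294, +0.002966) = 322.3° ≈ 322°.

322°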